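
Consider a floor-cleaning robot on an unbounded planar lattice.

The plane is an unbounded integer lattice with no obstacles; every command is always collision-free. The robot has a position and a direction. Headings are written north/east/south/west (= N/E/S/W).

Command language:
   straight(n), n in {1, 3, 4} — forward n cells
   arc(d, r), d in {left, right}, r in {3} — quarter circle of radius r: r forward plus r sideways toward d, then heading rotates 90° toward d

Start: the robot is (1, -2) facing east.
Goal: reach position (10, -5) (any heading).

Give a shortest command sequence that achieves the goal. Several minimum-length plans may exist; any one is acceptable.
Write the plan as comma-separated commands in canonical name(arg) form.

arc(right, 3), arc(left, 3), arc(left, 3)

start: (1, -2) facing east
[1] after arc(right, 3): (4, -5) facing south
[2] after arc(left, 3): (7, -8) facing east
[3] after arc(left, 3): (10, -5) facing north
nothing shorter than 3 reaches the goal.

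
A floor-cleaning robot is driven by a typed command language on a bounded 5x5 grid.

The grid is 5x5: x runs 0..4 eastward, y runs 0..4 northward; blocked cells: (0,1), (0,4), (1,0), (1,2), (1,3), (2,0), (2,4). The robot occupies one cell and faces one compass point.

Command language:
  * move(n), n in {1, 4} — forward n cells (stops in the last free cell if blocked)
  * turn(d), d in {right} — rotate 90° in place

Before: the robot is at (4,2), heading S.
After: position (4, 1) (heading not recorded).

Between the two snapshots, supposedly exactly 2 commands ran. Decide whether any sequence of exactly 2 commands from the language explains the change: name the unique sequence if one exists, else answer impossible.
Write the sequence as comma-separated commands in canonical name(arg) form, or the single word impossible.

move(1), turn(right)

key: order matters: swapping move(1) and turn(right) lands elsewhere
start: at (4,2), heading S
[1] after move(1): at (4,1), heading S
[2] after turn(right): at (4,1), heading W
uniquely the one of 9 2-step routes that fits.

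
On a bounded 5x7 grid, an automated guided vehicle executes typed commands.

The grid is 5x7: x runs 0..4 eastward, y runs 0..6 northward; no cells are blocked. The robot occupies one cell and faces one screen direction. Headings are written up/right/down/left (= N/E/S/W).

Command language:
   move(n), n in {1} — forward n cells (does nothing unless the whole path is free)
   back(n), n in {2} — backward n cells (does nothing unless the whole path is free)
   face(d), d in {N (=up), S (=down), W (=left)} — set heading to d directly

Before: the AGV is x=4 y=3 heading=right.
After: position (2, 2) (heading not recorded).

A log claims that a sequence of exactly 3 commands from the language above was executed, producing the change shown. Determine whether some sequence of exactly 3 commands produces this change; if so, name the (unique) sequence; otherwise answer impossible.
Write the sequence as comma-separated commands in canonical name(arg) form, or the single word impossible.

key: order matters: swapping back(2) and move(1) lands elsewhere
from: x=4 y=3 heading=right
[1] after back(2): x=2 y=3 heading=right
[2] after face(S): x=2 y=3 heading=down
[3] after move(1): x=2 y=2 heading=down
all 125 alternatives checked — unique.

back(2), face(S), move(1)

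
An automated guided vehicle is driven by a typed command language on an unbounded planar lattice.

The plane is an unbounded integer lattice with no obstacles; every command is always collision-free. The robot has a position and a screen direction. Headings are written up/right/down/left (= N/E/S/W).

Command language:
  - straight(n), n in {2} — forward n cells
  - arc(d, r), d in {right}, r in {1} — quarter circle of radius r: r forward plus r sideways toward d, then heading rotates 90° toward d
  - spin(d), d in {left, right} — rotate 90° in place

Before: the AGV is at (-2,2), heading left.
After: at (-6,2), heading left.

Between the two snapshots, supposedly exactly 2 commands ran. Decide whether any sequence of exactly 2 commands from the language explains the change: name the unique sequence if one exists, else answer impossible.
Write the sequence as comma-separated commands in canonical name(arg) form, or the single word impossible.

straight(2), straight(2)

key: heading stays W — no command in the sequence turns
initial: at (-2,2), heading left
step 1 (straight(2)): at (-4,2), heading left
step 2 (straight(2)): at (-6,2), heading left
no other 2-command option fits: unique.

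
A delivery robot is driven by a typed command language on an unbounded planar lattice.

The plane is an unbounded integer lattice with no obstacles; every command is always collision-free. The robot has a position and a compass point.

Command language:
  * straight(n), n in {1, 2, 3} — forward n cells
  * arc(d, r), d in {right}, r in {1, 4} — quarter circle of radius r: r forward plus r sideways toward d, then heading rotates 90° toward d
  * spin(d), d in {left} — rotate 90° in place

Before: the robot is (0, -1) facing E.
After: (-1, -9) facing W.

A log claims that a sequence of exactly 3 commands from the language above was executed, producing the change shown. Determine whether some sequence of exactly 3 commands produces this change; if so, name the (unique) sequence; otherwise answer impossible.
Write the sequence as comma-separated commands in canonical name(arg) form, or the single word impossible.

arc(right, 4), arc(right, 4), straight(1)

key: running straight(1) before arc(right, 4) would end elsewhere — order is forced
start: (0, -1) facing E
[1] after arc(right, 4): (4, -5) facing S
[2] after arc(right, 4): (0, -9) facing W
[3] after straight(1): (-1, -9) facing W
no rival 3-sequence matches.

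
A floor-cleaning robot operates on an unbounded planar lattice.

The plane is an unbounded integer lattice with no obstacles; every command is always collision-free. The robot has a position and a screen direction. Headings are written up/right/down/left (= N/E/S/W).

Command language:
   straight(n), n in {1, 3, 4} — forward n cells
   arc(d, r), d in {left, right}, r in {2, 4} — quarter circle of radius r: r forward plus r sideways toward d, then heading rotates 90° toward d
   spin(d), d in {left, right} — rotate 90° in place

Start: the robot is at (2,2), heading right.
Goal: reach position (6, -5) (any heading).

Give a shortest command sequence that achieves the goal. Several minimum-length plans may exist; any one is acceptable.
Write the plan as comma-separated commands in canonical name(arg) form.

arc(right, 4), straight(3)

t0: at (2,2), heading right
[1] after arc(right, 4): at (6,-2), heading down
[2] after straight(3): at (6,-5), heading down
shorter routes all fall short; 2 is best.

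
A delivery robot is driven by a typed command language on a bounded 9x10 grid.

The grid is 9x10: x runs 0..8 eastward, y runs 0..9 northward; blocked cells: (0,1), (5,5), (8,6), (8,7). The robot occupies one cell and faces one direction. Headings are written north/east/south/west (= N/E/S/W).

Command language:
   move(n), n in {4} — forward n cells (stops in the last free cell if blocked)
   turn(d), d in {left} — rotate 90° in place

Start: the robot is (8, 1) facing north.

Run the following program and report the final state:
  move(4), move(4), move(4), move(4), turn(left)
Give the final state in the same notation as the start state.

t0: (8, 1) facing north
1. move(4) → (8, 5) facing north
2. move(4) → (8, 5) facing north
3. move(4) → (8, 5) facing north
4. move(4) → (8, 5) facing north
5. turn(left) → (8, 5) facing west

(8, 5) facing west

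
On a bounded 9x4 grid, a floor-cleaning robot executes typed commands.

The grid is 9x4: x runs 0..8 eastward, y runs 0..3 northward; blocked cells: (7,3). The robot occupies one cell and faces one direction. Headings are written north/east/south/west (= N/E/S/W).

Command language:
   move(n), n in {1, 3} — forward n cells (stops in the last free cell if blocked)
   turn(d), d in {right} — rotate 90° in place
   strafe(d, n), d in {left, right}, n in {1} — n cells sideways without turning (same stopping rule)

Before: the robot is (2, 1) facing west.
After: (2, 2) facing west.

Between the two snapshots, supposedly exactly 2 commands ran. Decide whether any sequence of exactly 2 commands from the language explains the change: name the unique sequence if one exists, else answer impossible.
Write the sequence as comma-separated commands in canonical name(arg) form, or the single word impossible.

impossible

checked all 2-command options: none fits.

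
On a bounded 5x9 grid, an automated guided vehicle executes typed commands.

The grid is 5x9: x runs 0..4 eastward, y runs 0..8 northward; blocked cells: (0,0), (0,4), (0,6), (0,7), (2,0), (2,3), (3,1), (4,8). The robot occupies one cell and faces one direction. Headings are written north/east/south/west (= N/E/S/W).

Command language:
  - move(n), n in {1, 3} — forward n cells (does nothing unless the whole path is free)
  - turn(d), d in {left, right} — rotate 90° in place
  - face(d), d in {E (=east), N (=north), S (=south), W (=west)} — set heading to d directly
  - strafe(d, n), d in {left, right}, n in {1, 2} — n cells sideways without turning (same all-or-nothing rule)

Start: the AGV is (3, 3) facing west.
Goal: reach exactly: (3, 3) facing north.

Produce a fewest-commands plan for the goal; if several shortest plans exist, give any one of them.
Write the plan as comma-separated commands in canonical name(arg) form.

initial: (3, 3) facing west
[1] after turn(right): (3, 3) facing north
no 0-step plan works, so 1 is optimal.

turn(right)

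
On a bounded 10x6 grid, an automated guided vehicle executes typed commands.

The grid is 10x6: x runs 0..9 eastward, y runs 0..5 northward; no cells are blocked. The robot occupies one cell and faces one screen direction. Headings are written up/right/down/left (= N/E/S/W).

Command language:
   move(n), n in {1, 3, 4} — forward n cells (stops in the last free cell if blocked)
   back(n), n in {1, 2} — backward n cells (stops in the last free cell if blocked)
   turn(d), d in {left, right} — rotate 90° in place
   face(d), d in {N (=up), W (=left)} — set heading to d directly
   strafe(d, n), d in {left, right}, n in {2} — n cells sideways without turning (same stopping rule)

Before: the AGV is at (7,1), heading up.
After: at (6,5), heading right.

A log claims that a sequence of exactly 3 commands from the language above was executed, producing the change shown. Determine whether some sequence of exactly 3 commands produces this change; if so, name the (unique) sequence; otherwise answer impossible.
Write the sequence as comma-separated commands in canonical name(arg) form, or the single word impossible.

key: order matters: swapping move(4) and back(1) lands elsewhere
from: at (7,1), heading up
[1] after move(4): at (7,5), heading up
[2] after turn(right): at (7,5), heading right
[3] after back(1): at (6,5), heading right
no other 3-command option fits: unique.

move(4), turn(right), back(1)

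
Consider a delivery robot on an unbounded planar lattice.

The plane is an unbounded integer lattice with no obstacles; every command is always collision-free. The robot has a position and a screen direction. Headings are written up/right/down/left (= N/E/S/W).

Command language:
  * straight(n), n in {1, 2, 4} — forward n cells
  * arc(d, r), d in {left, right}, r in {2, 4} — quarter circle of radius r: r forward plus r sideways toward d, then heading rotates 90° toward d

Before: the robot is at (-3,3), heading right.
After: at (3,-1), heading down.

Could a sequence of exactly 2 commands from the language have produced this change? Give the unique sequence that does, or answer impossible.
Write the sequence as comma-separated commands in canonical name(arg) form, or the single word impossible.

straight(2), arc(right, 4)

key: cell and facing (now S) both changed — the 2 commands mix motion and turning
start: at (-3,3), heading right
[1] after straight(2): at (-1,3), heading right
[2] after arc(right, 4): at (3,-1), heading down
all 49 alternatives checked — unique.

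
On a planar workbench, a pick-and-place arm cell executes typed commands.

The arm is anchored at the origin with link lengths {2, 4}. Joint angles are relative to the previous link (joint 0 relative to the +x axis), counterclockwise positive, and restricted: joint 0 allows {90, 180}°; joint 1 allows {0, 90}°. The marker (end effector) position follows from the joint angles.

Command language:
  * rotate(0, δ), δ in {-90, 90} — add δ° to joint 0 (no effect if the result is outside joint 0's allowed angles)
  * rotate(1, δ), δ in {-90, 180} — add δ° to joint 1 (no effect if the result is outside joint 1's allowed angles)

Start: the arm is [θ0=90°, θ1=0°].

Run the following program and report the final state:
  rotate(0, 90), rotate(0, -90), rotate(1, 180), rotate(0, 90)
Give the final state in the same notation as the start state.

[θ0=180°, θ1=0°]

t0: [θ0=90°, θ1=0°]
1. rotate(0, 90) → [θ0=180°, θ1=0°]
2. rotate(0, -90) → [θ0=90°, θ1=0°]
3. rotate(1, 180) → [θ0=90°, θ1=0°]
4. rotate(0, 90) → [θ0=180°, θ1=0°]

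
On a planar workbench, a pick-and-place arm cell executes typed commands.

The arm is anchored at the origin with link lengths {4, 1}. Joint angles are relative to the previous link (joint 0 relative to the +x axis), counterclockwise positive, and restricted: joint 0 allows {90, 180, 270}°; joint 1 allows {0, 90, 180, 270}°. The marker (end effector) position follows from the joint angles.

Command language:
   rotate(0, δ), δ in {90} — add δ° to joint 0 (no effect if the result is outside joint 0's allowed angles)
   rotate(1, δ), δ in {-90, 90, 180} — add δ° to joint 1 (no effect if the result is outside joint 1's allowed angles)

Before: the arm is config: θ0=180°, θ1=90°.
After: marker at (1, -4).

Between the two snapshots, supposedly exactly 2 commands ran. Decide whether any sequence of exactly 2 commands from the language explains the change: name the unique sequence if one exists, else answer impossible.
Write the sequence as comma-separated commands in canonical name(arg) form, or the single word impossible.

from: config: θ0=180°, θ1=90°
1. rotate(0, 90) → config: θ0=270°, θ1=90°
2. rotate(0, 90) → config: θ0=270°, θ1=90°
uniquely the one of 16 2-step routes that fits.

rotate(0, 90), rotate(0, 90)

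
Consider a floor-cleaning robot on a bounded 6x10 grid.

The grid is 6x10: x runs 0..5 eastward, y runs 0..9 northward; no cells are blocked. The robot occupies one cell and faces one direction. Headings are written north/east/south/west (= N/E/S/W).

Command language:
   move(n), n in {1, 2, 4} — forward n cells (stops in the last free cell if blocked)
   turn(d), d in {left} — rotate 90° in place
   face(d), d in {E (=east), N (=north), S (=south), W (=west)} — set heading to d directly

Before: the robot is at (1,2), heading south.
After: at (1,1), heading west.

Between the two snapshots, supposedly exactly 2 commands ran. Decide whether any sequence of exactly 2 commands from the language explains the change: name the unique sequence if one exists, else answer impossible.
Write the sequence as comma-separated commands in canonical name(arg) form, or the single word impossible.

move(1), face(W)

key: position moved to (1,1) AND the heading swung to W — translation plus rotation needed
begin: at (1,2), heading south
t=1 move(1) ⇒ at (1,1), heading south
t=2 face(W) ⇒ at (1,1), heading west
no rival 2-sequence matches.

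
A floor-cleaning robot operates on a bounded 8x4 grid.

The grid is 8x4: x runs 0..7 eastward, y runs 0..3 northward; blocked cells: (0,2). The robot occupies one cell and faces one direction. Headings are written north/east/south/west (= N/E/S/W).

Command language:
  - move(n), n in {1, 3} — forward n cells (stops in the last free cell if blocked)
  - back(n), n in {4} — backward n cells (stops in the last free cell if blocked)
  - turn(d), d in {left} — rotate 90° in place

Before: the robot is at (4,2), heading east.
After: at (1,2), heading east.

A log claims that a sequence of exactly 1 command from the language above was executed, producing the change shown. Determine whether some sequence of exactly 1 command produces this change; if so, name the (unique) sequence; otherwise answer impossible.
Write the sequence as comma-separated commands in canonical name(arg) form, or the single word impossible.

key: back(4) is stopped early by the blocked cell at (0,2)
initial: at (4,2), heading east
step 1 (back(4)): at (1,2), heading east
no other 1-command option fits: unique.

back(4)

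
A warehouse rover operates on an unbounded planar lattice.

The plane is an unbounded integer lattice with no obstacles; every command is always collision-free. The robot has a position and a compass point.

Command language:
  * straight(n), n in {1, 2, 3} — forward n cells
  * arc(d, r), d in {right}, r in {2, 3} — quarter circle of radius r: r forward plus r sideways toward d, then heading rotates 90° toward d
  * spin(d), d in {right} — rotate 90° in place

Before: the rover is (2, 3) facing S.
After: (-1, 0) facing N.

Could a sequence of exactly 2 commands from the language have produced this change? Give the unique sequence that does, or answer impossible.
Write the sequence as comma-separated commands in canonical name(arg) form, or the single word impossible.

arc(right, 3), spin(right)

key: cell and facing (now N) both changed — the 2 commands mix motion and turning
from: (2, 3) facing S
t=1 arc(right, 3) ⇒ (-1, 0) facing W
t=2 spin(right) ⇒ (-1, 0) facing N
no rival 2-sequence matches.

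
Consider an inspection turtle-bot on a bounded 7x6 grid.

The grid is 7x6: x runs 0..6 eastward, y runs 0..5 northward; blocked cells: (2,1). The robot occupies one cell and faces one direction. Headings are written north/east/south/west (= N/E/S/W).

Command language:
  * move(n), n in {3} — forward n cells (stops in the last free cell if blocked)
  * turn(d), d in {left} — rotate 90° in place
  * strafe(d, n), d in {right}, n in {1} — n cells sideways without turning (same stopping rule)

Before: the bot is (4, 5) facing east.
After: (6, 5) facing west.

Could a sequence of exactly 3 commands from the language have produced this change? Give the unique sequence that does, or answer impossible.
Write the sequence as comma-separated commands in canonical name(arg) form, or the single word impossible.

move(3), turn(left), turn(left)

key: move(3) runs into the grid edge before its full distance
from: (4, 5) facing east
step 1 (move(3)): (6, 5) facing east
step 2 (turn(left)): (6, 5) facing north
step 3 (turn(left)): (6, 5) facing west
no other 3-command option fits: unique.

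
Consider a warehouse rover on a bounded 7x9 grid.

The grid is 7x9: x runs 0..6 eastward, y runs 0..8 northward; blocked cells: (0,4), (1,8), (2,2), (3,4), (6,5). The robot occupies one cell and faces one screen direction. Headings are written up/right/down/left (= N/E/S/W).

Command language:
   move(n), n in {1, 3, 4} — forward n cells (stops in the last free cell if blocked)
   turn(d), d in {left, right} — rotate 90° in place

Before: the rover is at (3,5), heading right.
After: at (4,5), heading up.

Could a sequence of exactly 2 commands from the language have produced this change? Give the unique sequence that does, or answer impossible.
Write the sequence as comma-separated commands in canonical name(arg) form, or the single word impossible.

move(1), turn(left)

key: position moved to (4,5) AND the heading swung to N — translation plus rotation needed
start: at (3,5), heading right
t=1 move(1) ⇒ at (4,5), heading right
t=2 turn(left) ⇒ at (4,5), heading up
all 25 alternatives checked — unique.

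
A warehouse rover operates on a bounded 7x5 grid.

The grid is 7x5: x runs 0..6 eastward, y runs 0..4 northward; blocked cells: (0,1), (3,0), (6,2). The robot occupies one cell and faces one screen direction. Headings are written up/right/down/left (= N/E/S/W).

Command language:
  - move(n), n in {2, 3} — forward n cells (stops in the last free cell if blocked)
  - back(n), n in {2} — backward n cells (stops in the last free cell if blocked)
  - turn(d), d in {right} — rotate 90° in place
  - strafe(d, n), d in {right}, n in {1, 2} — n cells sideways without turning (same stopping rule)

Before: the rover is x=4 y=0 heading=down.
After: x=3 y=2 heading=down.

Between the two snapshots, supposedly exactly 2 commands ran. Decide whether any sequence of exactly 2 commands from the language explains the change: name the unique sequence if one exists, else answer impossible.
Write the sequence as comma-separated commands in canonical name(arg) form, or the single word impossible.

key: order matters: swapping back(2) and strafe(right, 1) lands elsewhere
from: x=4 y=0 heading=down
t=1 back(2) ⇒ x=4 y=2 heading=down
t=2 strafe(right, 1) ⇒ x=3 y=2 heading=down
no rival 2-sequence matches.

back(2), strafe(right, 1)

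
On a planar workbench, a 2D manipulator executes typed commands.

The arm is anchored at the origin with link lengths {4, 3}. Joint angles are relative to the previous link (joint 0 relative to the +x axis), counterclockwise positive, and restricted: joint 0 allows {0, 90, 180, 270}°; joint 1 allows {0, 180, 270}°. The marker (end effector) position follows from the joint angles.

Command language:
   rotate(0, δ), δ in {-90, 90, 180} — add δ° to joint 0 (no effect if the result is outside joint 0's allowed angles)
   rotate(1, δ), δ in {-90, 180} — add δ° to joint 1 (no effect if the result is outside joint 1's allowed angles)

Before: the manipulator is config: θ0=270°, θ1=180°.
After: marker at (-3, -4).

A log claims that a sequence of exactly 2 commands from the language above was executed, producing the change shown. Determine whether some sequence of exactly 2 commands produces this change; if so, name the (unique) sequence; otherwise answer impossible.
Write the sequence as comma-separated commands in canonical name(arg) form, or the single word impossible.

rotate(1, 180), rotate(1, -90)

key: running rotate(1, -90) before rotate(1, 180) would end elsewhere — order is forced
t0: config: θ0=270°, θ1=180°
step 1 (rotate(1, 180)): config: θ0=270°, θ1=0°
step 2 (rotate(1, -90)): config: θ0=270°, θ1=270°
uniquely the one of 25 2-step routes that fits.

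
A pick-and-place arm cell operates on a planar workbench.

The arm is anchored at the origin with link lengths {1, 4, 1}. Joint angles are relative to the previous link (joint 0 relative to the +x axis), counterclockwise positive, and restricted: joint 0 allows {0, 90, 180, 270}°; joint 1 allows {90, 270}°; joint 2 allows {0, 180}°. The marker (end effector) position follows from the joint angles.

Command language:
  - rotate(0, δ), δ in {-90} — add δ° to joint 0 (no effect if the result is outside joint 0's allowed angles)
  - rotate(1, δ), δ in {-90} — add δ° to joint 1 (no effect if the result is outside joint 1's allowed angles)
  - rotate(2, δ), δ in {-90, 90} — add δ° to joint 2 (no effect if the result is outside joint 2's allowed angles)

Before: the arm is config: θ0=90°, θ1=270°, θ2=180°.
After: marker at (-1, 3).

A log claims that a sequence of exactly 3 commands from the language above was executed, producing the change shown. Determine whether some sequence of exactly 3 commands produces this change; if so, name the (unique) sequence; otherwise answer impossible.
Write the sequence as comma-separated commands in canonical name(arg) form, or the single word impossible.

from: config: θ0=90°, θ1=270°, θ2=180°
step 1 (rotate(0, -90)): config: θ0=0°, θ1=270°, θ2=180°
step 2 (rotate(0, -90)): config: θ0=270°, θ1=270°, θ2=180°
step 3 (rotate(0, -90)): config: θ0=180°, θ1=270°, θ2=180°
all 64 alternatives checked — unique.

rotate(0, -90), rotate(0, -90), rotate(0, -90)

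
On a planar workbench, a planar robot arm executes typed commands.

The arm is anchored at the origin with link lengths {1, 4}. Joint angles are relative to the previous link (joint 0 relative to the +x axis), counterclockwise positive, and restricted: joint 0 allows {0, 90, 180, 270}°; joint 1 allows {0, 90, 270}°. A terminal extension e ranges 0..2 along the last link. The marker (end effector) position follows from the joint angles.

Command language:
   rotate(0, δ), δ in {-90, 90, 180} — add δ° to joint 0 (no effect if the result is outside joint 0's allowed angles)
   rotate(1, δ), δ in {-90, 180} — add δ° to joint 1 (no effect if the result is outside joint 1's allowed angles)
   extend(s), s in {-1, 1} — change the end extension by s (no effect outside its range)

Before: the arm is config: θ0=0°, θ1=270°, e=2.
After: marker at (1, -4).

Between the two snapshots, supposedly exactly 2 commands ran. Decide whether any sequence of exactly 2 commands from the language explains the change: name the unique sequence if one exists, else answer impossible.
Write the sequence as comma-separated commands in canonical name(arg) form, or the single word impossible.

extend(-1), extend(-1)

start: config: θ0=0°, θ1=270°, e=2
step 1 (extend(-1)): config: θ0=0°, θ1=270°, e=1
step 2 (extend(-1)): config: θ0=0°, θ1=270°, e=0
all 49 alternatives checked — unique.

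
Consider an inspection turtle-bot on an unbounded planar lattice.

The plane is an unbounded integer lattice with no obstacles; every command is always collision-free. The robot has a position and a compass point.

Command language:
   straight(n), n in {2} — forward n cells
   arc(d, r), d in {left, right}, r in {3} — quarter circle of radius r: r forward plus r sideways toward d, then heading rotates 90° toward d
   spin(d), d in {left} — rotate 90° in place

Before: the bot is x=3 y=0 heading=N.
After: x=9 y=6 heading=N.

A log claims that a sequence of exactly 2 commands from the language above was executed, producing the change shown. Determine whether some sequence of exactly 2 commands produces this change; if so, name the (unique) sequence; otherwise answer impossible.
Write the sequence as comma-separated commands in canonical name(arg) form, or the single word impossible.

arc(right, 3), arc(left, 3)

key: order matters: swapping arc(right, 3) and arc(left, 3) lands elsewhere
from: x=3 y=0 heading=N
t=1 arc(right, 3) ⇒ x=6 y=3 heading=E
t=2 arc(left, 3) ⇒ x=9 y=6 heading=N
uniquely the one of 16 2-step routes that fits.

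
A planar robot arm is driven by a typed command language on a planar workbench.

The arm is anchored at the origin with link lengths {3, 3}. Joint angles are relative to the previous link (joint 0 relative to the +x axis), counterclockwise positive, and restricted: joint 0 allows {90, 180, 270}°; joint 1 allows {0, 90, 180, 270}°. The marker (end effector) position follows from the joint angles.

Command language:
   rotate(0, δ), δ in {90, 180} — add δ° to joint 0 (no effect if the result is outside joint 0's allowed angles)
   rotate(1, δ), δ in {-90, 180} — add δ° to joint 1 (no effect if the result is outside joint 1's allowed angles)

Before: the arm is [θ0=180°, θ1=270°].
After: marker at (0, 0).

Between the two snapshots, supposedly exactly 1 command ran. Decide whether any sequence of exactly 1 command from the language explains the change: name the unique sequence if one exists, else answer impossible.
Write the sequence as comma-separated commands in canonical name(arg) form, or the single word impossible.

rotate(1, -90)

start: [θ0=180°, θ1=270°]
step 1 (rotate(1, -90)): [θ0=180°, θ1=180°]
uniquely the one of 4 1-step routes that fits.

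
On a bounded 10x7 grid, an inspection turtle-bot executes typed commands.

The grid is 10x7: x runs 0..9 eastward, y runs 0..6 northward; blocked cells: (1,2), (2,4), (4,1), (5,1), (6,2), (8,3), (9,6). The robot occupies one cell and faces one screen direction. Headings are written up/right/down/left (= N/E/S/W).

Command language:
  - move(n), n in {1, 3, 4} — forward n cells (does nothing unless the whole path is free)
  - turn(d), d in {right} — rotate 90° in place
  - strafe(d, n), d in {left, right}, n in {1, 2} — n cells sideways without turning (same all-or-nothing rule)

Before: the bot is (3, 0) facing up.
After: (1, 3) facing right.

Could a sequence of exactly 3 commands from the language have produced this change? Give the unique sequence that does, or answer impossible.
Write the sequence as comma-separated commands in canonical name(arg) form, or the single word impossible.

move(3), strafe(left, 2), turn(right)

key: order matters: swapping move(3) and turn(right) lands elsewhere
begin: (3, 0) facing up
t=1 move(3) ⇒ (3, 3) facing up
t=2 strafe(left, 2) ⇒ (1, 3) facing up
t=3 turn(right) ⇒ (1, 3) facing right
uniquely the one of 512 3-step routes that fits.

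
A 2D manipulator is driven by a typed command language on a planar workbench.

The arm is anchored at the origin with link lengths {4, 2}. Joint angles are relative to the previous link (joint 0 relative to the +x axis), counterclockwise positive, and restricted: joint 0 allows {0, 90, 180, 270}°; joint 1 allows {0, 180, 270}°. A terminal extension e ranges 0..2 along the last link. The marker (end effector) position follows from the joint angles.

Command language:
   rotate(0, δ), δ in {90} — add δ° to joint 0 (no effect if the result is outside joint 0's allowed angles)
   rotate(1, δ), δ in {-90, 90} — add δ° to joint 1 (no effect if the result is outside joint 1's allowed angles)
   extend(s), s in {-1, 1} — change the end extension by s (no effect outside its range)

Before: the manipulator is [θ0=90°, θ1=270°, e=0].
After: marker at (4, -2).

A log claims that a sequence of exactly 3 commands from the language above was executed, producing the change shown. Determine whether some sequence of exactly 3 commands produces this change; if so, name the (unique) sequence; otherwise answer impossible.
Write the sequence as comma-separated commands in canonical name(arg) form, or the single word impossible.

rotate(0, 90), rotate(0, 90), rotate(0, 90)

t0: [θ0=90°, θ1=270°, e=0]
1. rotate(0, 90) → [θ0=180°, θ1=270°, e=0]
2. rotate(0, 90) → [θ0=270°, θ1=270°, e=0]
3. rotate(0, 90) → [θ0=0°, θ1=270°, e=0]
no other 3-command option fits: unique.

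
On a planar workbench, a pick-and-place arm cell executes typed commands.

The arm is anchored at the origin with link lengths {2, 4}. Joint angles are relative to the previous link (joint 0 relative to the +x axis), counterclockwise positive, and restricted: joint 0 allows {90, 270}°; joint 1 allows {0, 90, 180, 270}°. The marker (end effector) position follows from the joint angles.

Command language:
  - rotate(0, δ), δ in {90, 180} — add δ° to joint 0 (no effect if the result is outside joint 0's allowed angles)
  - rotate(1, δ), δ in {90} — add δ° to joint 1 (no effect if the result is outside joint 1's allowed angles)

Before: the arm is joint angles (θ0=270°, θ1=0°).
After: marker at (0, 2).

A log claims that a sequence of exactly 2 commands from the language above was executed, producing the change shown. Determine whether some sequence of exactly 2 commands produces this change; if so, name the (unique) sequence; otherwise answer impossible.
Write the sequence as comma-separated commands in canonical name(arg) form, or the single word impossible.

from: joint angles (θ0=270°, θ1=0°)
step 1 (rotate(1, 90)): joint angles (θ0=270°, θ1=90°)
step 2 (rotate(1, 90)): joint angles (θ0=270°, θ1=180°)
no other 2-command option fits: unique.

rotate(1, 90), rotate(1, 90)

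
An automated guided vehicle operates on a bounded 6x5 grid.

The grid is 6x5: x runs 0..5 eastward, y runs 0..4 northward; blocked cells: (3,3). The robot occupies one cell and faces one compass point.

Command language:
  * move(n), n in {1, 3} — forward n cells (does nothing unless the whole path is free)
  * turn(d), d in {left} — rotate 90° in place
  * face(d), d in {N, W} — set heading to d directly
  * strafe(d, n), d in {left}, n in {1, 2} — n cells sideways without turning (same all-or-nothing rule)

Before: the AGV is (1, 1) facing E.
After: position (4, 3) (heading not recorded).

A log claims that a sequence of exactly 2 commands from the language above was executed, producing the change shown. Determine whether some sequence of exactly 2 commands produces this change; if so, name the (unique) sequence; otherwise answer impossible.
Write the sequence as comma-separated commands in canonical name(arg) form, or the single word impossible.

move(3), strafe(left, 2)

key: running strafe(left, 2) before move(3) would end elsewhere — order is forced
start: (1, 1) facing E
[1] after move(3): (4, 1) facing E
[2] after strafe(left, 2): (4, 3) facing E
all 49 alternatives checked — unique.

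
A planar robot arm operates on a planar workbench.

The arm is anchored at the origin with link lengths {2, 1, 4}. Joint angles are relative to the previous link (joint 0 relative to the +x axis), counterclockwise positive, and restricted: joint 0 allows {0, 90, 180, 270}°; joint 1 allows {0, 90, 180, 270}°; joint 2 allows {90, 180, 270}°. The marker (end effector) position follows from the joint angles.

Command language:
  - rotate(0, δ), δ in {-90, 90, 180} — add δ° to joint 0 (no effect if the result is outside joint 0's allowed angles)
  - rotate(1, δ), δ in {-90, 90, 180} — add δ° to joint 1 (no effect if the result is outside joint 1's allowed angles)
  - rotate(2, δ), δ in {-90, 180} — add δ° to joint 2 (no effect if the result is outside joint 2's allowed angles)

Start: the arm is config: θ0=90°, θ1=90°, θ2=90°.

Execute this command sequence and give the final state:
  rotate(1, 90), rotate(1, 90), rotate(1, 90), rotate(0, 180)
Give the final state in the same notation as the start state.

config: θ0=270°, θ1=0°, θ2=90°

begin: config: θ0=90°, θ1=90°, θ2=90°
[1] after rotate(1, 90): config: θ0=90°, θ1=180°, θ2=90°
[2] after rotate(1, 90): config: θ0=90°, θ1=270°, θ2=90°
[3] after rotate(1, 90): config: θ0=90°, θ1=0°, θ2=90°
[4] after rotate(0, 180): config: θ0=270°, θ1=0°, θ2=90°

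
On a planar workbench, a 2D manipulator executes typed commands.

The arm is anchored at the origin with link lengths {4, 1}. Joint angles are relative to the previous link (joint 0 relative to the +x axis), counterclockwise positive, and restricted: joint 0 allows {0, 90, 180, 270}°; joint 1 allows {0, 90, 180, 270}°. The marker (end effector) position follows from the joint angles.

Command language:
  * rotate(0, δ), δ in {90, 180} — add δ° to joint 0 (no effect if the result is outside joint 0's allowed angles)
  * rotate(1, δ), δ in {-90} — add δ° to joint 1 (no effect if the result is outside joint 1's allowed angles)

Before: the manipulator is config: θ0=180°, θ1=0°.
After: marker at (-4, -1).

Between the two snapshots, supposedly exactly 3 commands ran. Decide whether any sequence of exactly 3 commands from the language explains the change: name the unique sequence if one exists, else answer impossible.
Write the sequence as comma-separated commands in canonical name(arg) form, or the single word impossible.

rotate(1, -90), rotate(1, -90), rotate(1, -90)

begin: config: θ0=180°, θ1=0°
step 1 (rotate(1, -90)): config: θ0=180°, θ1=270°
step 2 (rotate(1, -90)): config: θ0=180°, θ1=180°
step 3 (rotate(1, -90)): config: θ0=180°, θ1=90°
uniquely the one of 27 3-step routes that fits.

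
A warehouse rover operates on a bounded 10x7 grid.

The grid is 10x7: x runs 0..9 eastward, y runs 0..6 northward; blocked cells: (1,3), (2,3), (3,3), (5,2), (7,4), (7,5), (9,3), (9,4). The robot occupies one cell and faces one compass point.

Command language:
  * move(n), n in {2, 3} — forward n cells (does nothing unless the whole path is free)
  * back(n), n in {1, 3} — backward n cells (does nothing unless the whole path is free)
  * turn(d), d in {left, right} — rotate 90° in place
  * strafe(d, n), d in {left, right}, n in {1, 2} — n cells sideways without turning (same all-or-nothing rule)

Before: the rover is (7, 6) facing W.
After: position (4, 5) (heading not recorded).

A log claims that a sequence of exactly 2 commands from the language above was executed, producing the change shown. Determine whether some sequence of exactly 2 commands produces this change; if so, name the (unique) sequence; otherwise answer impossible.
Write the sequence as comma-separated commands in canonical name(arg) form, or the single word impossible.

move(3), strafe(left, 1)

key: running strafe(left, 1) before move(3) would end elsewhere — order is forced
initial: (7, 6) facing W
[1] after move(3): (4, 6) facing W
[2] after strafe(left, 1): (4, 5) facing W
no other 2-command option fits: unique.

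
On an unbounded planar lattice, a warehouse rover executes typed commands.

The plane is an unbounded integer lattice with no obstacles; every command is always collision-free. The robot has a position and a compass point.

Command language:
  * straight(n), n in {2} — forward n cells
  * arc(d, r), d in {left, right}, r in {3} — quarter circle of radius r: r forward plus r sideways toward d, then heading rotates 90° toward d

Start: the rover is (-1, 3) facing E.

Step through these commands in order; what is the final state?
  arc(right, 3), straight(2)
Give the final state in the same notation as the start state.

(2, -2) facing S

start: (-1, 3) facing E
t=1 arc(right, 3) ⇒ (2, 0) facing S
t=2 straight(2) ⇒ (2, -2) facing S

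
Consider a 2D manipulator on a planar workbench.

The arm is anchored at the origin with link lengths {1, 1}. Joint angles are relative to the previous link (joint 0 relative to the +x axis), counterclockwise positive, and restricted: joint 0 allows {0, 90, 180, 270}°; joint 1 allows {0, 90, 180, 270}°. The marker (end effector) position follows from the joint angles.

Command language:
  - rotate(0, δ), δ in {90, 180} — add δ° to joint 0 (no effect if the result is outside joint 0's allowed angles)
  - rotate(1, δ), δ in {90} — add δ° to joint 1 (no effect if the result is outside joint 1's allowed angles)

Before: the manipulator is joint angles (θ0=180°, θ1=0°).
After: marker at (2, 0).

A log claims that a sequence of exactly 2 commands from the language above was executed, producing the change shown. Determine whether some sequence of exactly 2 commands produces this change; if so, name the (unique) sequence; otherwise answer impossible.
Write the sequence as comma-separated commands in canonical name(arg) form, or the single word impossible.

rotate(0, 90), rotate(0, 90)

start: joint angles (θ0=180°, θ1=0°)
step 1 (rotate(0, 90)): joint angles (θ0=270°, θ1=0°)
step 2 (rotate(0, 90)): joint angles (θ0=0°, θ1=0°)
no rival 2-sequence matches.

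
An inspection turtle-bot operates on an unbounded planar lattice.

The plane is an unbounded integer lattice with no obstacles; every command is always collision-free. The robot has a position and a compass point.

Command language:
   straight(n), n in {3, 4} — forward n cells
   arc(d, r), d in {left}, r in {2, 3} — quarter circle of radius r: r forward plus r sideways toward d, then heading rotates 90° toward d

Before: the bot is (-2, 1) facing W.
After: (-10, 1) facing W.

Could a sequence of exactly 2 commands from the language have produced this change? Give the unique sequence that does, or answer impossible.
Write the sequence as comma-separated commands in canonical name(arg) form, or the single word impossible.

key: still facing W at the end — nothing in the sequence rotates
from: (-2, 1) facing W
[1] after straight(4): (-6, 1) facing W
[2] after straight(4): (-10, 1) facing W
uniquely the one of 16 2-step routes that fits.

straight(4), straight(4)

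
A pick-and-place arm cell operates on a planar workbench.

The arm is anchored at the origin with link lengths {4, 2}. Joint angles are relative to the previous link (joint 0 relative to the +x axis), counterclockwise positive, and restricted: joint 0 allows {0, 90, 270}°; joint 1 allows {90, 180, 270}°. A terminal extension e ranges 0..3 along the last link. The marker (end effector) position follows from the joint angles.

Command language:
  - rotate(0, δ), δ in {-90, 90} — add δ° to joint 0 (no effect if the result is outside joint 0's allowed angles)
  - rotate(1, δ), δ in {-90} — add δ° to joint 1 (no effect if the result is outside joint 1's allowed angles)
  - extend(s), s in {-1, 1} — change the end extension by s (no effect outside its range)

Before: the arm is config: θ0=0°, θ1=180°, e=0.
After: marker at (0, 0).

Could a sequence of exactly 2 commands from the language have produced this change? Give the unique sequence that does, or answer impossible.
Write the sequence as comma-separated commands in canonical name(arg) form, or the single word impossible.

extend(1), extend(1)

initial: config: θ0=0°, θ1=180°, e=0
[1] after extend(1): config: θ0=0°, θ1=180°, e=1
[2] after extend(1): config: θ0=0°, θ1=180°, e=2
all 25 alternatives checked — unique.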